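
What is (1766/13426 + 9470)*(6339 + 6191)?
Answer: 113795657470/959 ≈ 1.1866e+8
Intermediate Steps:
(1766/13426 + 9470)*(6339 + 6191) = (1766*(1/13426) + 9470)*12530 = (883/6713 + 9470)*12530 = (63572993/6713)*12530 = 113795657470/959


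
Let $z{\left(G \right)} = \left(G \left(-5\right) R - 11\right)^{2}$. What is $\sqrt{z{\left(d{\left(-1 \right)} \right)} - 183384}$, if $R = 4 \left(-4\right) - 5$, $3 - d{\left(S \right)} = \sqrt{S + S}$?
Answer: $\sqrt{-113018 - 63840 i \sqrt{2}} \approx 125.77 - 358.94 i$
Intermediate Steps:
$d{\left(S \right)} = 3 - \sqrt{2} \sqrt{S}$ ($d{\left(S \right)} = 3 - \sqrt{S + S} = 3 - \sqrt{2 S} = 3 - \sqrt{2} \sqrt{S}$)
$R = -21$ ($R = -16 - 5 = -21$)
$z{\left(G \right)} = \left(-11 + 105 G\right)^{2}$ ($z{\left(G \right)} = \left(G \left(-5\right) \left(-21\right) - 11\right)^{2} = \left(- 5 G \left(-21\right) - 11\right)^{2} = \left(105 G - 11\right)^{2} = \left(-11 + 105 G\right)^{2}$)
$\sqrt{z{\left(d{\left(-1 \right)} \right)} - 183384} = \sqrt{\left(11 - 105 \left(3 - \sqrt{2} \sqrt{-1}\right)\right)^{2} - 183384} = \sqrt{\left(11 - 105 \left(3 - \sqrt{2} i\right)\right)^{2} - 183384} = \sqrt{\left(11 - 105 \left(3 - i \sqrt{2}\right)\right)^{2} - 183384} = \sqrt{\left(11 - \left(315 - 105 i \sqrt{2}\right)\right)^{2} - 183384} = \sqrt{\left(-304 + 105 i \sqrt{2}\right)^{2} - 183384} = \sqrt{-183384 + \left(-304 + 105 i \sqrt{2}\right)^{2}}$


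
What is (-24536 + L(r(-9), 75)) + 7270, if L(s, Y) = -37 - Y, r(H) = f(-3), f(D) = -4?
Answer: -17378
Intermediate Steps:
r(H) = -4
(-24536 + L(r(-9), 75)) + 7270 = (-24536 + (-37 - 1*75)) + 7270 = (-24536 + (-37 - 75)) + 7270 = (-24536 - 112) + 7270 = -24648 + 7270 = -17378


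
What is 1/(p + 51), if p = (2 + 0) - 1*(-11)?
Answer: 1/64 ≈ 0.015625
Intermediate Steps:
p = 13 (p = 2 + 11 = 13)
1/(p + 51) = 1/(13 + 51) = 1/64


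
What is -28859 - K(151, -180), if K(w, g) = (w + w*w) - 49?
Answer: -51762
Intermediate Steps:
K(w, g) = -49 + w + w² (K(w, g) = (w + w²) - 49 = -49 + w + w²)
-28859 - K(151, -180) = -28859 - (-49 + 151 + 151²) = -28859 - (-49 + 151 + 22801) = -28859 - 1*22903 = -28859 - 22903 = -51762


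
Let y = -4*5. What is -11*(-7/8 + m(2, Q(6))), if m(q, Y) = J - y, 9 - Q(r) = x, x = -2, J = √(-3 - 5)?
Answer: -1683/8 - 22*I*√2 ≈ -210.38 - 31.113*I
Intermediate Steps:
J = 2*I*√2 (J = √(-8) = 2*I*√2 ≈ 2.8284*I)
y = -20
Q(r) = 11 (Q(r) = 9 - 1*(-2) = 9 + 2 = 11)
m(q, Y) = 20 + 2*I*√2 (m(q, Y) = 2*I*√2 - 1*(-20) = 2*I*√2 + 20 = 20 + 2*I*√2)
-11*(-7/8 + m(2, Q(6))) = -11*(-7/8 + (20 + 2*I*√2)) = -11*(153/8 + 2*I*√2) = -1683/8 - 22*I*√2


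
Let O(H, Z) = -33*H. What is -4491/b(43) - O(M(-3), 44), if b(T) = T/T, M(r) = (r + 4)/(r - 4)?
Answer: -31470/7 ≈ -4495.7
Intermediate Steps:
M(r) = (4 + r)/(-4 + r)
b(T) = 1
-4491/b(43) - O(M(-3), 44) = -4491/1 - (-33)*(4 - 3)/(-4 - 3) = -4491*1 - (-33)*1/(-7) = -4491 - (-33)*(-⅐*1) = -4491 - (-33)*(-1)/7 = -4491 - 1*33/7 = -4491 - 33/7 = -31470/7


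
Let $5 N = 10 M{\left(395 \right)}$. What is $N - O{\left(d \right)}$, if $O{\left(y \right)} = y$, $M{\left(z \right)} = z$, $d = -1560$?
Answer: $2350$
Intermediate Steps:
$N = 790$ ($N = \frac{10 \cdot 395}{5} = \frac{1}{5} \cdot 3950 = 790$)
$N - O{\left(d \right)} = 790 - -1560 = 790 + 1560 = 2350$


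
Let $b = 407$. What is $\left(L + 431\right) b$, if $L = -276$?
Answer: $63085$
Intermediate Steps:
$\left(L + 431\right) b = \left(-276 + 431\right) 407 = 155 \cdot 407 = 63085$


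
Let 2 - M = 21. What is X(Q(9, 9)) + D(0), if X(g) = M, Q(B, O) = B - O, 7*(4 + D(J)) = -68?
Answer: -229/7 ≈ -32.714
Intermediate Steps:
M = -19 (M = 2 - 1*21 = 2 - 21 = -19)
D(J) = -96/7 (D(J) = -4 + (1/7)*(-68) = -4 - 68/7 = -96/7)
X(g) = -19
X(Q(9, 9)) + D(0) = -19 - 96/7 = -229/7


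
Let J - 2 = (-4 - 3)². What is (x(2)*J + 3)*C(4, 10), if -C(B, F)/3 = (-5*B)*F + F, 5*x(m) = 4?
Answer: 24966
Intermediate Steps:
x(m) = ⅘ (x(m) = (⅕)*4 = ⅘)
C(B, F) = -3*F + 15*B*F (C(B, F) = -3*((-5*B)*F + F) = -3*(-5*B*F + F) = -3*(F - 5*B*F) = -3*F + 15*B*F)
J = 51 (J = 2 + (-4 - 3)² = 2 + (-7)² = 2 + 49 = 51)
(x(2)*J + 3)*C(4, 10) = ((⅘)*51 + 3)*(3*10*(-1 + 5*4)) = (204/5 + 3)*(3*10*(-1 + 20)) = 219*(3*10*19)/5 = (219/5)*570 = 24966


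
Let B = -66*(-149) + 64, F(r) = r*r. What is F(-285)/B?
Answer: 81225/9898 ≈ 8.2062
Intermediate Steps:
F(r) = r²
B = 9898 (B = 9834 + 64 = 9898)
F(-285)/B = (-285)²/9898 = 81225*(1/9898) = 81225/9898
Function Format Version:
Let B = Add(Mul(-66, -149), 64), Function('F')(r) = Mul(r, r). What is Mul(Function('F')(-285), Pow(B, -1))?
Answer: Rational(81225, 9898) ≈ 8.2062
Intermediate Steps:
Function('F')(r) = Pow(r, 2)
B = 9898 (B = Add(9834, 64) = 9898)
Mul(Function('F')(-285), Pow(B, -1)) = Mul(Pow(-285, 2), Pow(9898, -1)) = Mul(81225, Rational(1, 9898)) = Rational(81225, 9898)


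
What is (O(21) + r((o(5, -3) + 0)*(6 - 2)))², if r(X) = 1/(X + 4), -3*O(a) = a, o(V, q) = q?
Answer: 3249/64 ≈ 50.766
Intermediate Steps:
O(a) = -a/3
r(X) = 1/(4 + X)
(O(21) + r((o(5, -3) + 0)*(6 - 2)))² = (-⅓*21 + 1/(4 + (-3 + 0)*(6 - 2)))² = (-7 + 1/(4 - 3*4))² = (-7 + 1/(4 - 12))² = (-7 + 1/(-8))² = (-7 - ⅛)² = (-57/8)² = 3249/64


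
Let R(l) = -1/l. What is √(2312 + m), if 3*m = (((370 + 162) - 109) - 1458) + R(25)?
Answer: 2*√110643/15 ≈ 44.351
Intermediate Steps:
m = -25876/75 (m = ((((370 + 162) - 109) - 1458) - 1/25)/3 = (((532 - 109) - 1458) - 1*1/25)/3 = ((423 - 1458) - 1/25)/3 = (-1035 - 1/25)/3 = (⅓)*(-25876/25) = -25876/75 ≈ -345.01)
√(2312 + m) = √(2312 - 25876/75) = √(147524/75) = 2*√110643/15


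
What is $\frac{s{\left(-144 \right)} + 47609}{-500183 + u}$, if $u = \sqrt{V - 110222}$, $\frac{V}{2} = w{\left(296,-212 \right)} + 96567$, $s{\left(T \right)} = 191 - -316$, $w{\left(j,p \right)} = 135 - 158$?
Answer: $- \frac{24066805228}{250182950623} - \frac{48116 \sqrt{82866}}{250182950623} \approx -0.096252$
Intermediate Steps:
$w{\left(j,p \right)} = -23$ ($w{\left(j,p \right)} = 135 - 158 = -23$)
$s{\left(T \right)} = 507$ ($s{\left(T \right)} = 191 + 316 = 507$)
$V = 193088$ ($V = 2 \left(-23 + 96567\right) = 2 \cdot 96544 = 193088$)
$u = \sqrt{82866}$ ($u = \sqrt{193088 - 110222} = \sqrt{82866} \approx 287.86$)
$\frac{s{\left(-144 \right)} + 47609}{-500183 + u} = \frac{507 + 47609}{-500183 + \sqrt{82866}} = \frac{48116}{-500183 + \sqrt{82866}}$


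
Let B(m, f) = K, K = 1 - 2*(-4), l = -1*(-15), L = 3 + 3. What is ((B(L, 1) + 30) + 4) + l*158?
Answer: 2413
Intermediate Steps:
L = 6
l = 15
K = 9 (K = 1 + 8 = 9)
B(m, f) = 9
((B(L, 1) + 30) + 4) + l*158 = ((9 + 30) + 4) + 15*158 = (39 + 4) + 2370 = 43 + 2370 = 2413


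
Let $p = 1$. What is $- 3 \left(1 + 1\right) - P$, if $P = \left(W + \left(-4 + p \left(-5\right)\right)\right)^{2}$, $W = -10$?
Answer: $-367$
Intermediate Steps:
$P = 361$ ($P = \left(-10 + \left(-4 + 1 \left(-5\right)\right)\right)^{2} = \left(-10 - 9\right)^{2} = \left(-19\right)^{2} = 361$)
$- 3 \left(1 + 1\right) - P = - 3 \left(1 + 1\right) - 361 = \left(-3\right) 2 - 361 = -6 - 361 = -367$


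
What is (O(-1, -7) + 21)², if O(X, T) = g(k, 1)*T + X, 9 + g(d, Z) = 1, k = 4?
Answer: 5776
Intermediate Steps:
g(d, Z) = -8 (g(d, Z) = -9 + 1 = -8)
O(X, T) = X - 8*T (O(X, T) = -8*T + X = X - 8*T)
(O(-1, -7) + 21)² = ((-1 - 8*(-7)) + 21)² = ((-1 + 56) + 21)² = (55 + 21)² = 76² = 5776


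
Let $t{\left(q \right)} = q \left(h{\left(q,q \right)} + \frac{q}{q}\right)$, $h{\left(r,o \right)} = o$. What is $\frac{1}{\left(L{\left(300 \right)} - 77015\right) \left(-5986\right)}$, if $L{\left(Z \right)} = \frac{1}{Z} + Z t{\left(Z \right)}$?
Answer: $- \frac{150}{24254959234493} \approx -6.1843 \cdot 10^{-12}$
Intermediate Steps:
$t{\left(q \right)} = q \left(1 + q\right)$ ($t{\left(q \right)} = q \left(q + \frac{q}{q}\right) = q \left(q + 1\right) = q \left(1 + q\right)$)
$L{\left(Z \right)} = \frac{1}{Z} + Z^{2} \left(1 + Z\right)$ ($L{\left(Z \right)} = \frac{1}{Z} + Z Z \left(1 + Z\right) = \frac{1}{Z} + Z^{2} \left(1 + Z\right)$)
$\frac{1}{\left(L{\left(300 \right)} - 77015\right) \left(-5986\right)} = \frac{1}{\left(\frac{1 + 300^{3} \left(1 + 300\right)}{300} - 77015\right) \left(-5986\right)} = \frac{1}{\frac{1 + 27000000 \cdot 301}{300} - 77015} \left(- \frac{1}{5986}\right) = \frac{1}{\frac{1 + 8127000000}{300} - 77015} \left(- \frac{1}{5986}\right) = \frac{1}{\frac{1}{300} \cdot 8127000001 - 77015} \left(- \frac{1}{5986}\right) = \frac{1}{\frac{8127000001}{300} - 77015} \left(- \frac{1}{5986}\right) = \frac{1}{\frac{8103895501}{300}} \left(- \frac{1}{5986}\right) = \frac{300}{8103895501} \left(- \frac{1}{5986}\right) = - \frac{150}{24254959234493}$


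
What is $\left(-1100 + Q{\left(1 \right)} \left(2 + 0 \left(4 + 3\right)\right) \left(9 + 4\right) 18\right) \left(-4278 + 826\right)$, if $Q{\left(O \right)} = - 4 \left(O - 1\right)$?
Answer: $3797200$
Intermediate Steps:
$Q{\left(O \right)} = 4 - 4 O$ ($Q{\left(O \right)} = - 4 \left(-1 + O\right) = 4 - 4 O$)
$\left(-1100 + Q{\left(1 \right)} \left(2 + 0 \left(4 + 3\right)\right) \left(9 + 4\right) 18\right) \left(-4278 + 826\right) = \left(-1100 + \left(4 - 4\right) \left(2 + 0 \left(4 + 3\right)\right) \left(9 + 4\right) 18\right) \left(-4278 + 826\right) = \left(-1100 + \left(4 - 4\right) \left(2 + 0 \cdot 7\right) 13 \cdot 18\right) \left(-3452\right) = \left(-1100 + 0 \left(2 + 0\right) 13 \cdot 18\right) \left(-3452\right) = \left(-1100 + 0 \cdot 2 \cdot 13 \cdot 18\right) \left(-3452\right) = \left(-1100 + 0 \cdot 26 \cdot 18\right) \left(-3452\right) = \left(-1100 + 0 \cdot 18\right) \left(-3452\right) = \left(-1100 + 0\right) \left(-3452\right) = \left(-1100\right) \left(-3452\right) = 3797200$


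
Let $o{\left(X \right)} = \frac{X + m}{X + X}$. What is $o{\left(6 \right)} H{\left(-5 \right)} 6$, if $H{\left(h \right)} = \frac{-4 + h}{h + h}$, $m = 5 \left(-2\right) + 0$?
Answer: $- \frac{9}{5} \approx -1.8$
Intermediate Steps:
$m = -10$ ($m = -10 + 0 = -10$)
$H{\left(h \right)} = \frac{-4 + h}{2 h}$
$o{\left(X \right)} = \frac{-10 + X}{2 X}$ ($o{\left(X \right)} = \frac{X - 10}{X + X} = \frac{-10 + X}{2 X}$)
$o{\left(6 \right)} H{\left(-5 \right)} 6 = \frac{-10 + 6}{2 \cdot 6} \frac{-4 - 5}{2 \left(-5\right)} 6 = \frac{1}{2} \cdot \frac{1}{6} \left(-4\right) \frac{1}{2} \left(- \frac{1}{5}\right) \left(-9\right) 6 = \left(- \frac{1}{3}\right) \frac{9}{10} \cdot 6 = \left(- \frac{3}{10}\right) 6 = - \frac{9}{5}$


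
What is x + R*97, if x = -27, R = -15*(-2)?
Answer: 2883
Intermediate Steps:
R = 30
x + R*97 = -27 + 30*97 = -27 + 2910 = 2883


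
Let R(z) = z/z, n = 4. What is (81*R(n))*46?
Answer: 3726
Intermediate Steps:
R(z) = 1
(81*R(n))*46 = (81*1)*46 = 81*46 = 3726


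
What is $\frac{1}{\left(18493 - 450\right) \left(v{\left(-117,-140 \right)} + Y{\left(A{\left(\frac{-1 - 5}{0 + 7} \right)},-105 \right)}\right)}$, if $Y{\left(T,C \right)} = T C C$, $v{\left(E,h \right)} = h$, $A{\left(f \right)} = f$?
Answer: $- \frac{1}{173032370} \approx -5.7793 \cdot 10^{-9}$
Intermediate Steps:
$Y{\left(T,C \right)} = T C^{2}$ ($Y{\left(T,C \right)} = C T C = T C^{2}$)
$\frac{1}{\left(18493 - 450\right) \left(v{\left(-117,-140 \right)} + Y{\left(A{\left(\frac{-1 - 5}{0 + 7} \right)},-105 \right)}\right)} = \frac{1}{\left(18493 - 450\right) \left(-140 + \frac{-1 - 5}{0 + 7} \left(-105\right)^{2}\right)} = \frac{1}{18043 \left(-140 + - \frac{6}{7} \cdot 11025\right)} = \frac{1}{18043 \left(-140 + \left(-6\right) \frac{1}{7} \cdot 11025\right)} = \frac{1}{18043 \left(-140 - 9450\right)} = \frac{1}{18043 \left(-9590\right)} = \frac{1}{-173032370} = - \frac{1}{173032370}$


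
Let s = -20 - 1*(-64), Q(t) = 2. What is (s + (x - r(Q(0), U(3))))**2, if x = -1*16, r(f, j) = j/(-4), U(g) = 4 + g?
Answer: 14161/16 ≈ 885.06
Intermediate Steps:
r(f, j) = -j/4 (r(f, j) = j*(-1/4) = -j/4)
x = -16
s = 44 (s = -20 + 64 = 44)
(s + (x - r(Q(0), U(3))))**2 = (44 + (-16 - (-1)*(4 + 3)/4))**2 = (44 + (-16 - (-1)*7/4))**2 = (44 + (-16 - 1*(-7/4)))**2 = (44 + (-16 + 7/4))**2 = (44 - 57/4)**2 = (119/4)**2 = 14161/16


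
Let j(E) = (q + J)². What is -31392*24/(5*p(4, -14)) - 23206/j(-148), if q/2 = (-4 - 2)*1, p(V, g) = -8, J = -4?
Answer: 11996513/640 ≈ 18745.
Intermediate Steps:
q = -12 (q = 2*((-4 - 2)*1) = 2*(-6*1) = 2*(-6) = -12)
j(E) = 256 (j(E) = (-12 - 4)² = (-16)² = 256)
-31392*24/(5*p(4, -14)) - 23206/j(-148) = -31392/((-40/24)) - 23206/256 = -31392/((-40/24)) - 23206*1/256 = -31392/((-8*5/24)) - 11603/128 = -31392/(-5/3) - 11603/128 = -31392*(-⅗) - 11603/128 = 94176/5 - 11603/128 = 11996513/640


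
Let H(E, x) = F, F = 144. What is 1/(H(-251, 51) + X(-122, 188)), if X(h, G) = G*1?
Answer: 1/332 ≈ 0.0030120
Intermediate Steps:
H(E, x) = 144
X(h, G) = G
1/(H(-251, 51) + X(-122, 188)) = 1/(144 + 188) = 1/332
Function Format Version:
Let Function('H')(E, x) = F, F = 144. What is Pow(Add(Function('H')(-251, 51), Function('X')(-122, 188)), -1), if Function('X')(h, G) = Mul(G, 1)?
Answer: Rational(1, 332) ≈ 0.0030120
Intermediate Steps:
Function('H')(E, x) = 144
Function('X')(h, G) = G
Pow(Add(Function('H')(-251, 51), Function('X')(-122, 188)), -1) = Pow(Add(144, 188), -1) = Pow(332, -1) = Rational(1, 332)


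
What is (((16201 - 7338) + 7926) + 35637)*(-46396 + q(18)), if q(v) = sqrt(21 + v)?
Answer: -2432356696 + 52426*sqrt(39) ≈ -2.4320e+9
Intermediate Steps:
(((16201 - 7338) + 7926) + 35637)*(-46396 + q(18)) = (((16201 - 7338) + 7926) + 35637)*(-46396 + sqrt(21 + 18)) = ((8863 + 7926) + 35637)*(-46396 + sqrt(39)) = (16789 + 35637)*(-46396 + sqrt(39)) = 52426*(-46396 + sqrt(39)) = -2432356696 + 52426*sqrt(39)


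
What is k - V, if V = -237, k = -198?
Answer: 39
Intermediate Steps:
k - V = -198 - 1*(-237) = -198 + 237 = 39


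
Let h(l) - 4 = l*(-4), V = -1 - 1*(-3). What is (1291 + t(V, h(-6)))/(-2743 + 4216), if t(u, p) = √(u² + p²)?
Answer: 1291/1473 + 2*√197/1473 ≈ 0.89550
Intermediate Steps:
V = 2 (V = -1 + 3 = 2)
h(l) = 4 - 4*l (h(l) = 4 + l*(-4) = 4 - 4*l)
t(u, p) = √(p² + u²)
(1291 + t(V, h(-6)))/(-2743 + 4216) = (1291 + √((4 - 4*(-6))² + 2²))/(-2743 + 4216) = (1291 + √((4 + 24)² + 4))/1473 = (1291 + √(28² + 4))*(1/1473) = (1291 + √(784 + 4))*(1/1473) = (1291 + √788)*(1/1473) = (1291 + 2*√197)*(1/1473) = 1291/1473 + 2*√197/1473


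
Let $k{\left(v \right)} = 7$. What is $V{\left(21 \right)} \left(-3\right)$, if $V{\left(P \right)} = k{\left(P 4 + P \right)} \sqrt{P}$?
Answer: $- 21 \sqrt{21} \approx -96.234$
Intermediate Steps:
$V{\left(P \right)} = 7 \sqrt{P}$
$V{\left(21 \right)} \left(-3\right) = 7 \sqrt{21} \left(-3\right) = - 21 \sqrt{21}$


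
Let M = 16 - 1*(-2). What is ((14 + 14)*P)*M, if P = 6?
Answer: 3024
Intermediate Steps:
M = 18 (M = 16 + 2 = 18)
((14 + 14)*P)*M = ((14 + 14)*6)*18 = (28*6)*18 = 168*18 = 3024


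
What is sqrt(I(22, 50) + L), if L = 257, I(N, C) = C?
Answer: sqrt(307) ≈ 17.521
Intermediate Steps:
sqrt(I(22, 50) + L) = sqrt(50 + 257) = sqrt(307)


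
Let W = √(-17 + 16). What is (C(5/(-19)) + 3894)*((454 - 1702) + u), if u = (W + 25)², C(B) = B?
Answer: -46164144/19 + 3699050*I/19 ≈ -2.4297e+6 + 1.9469e+5*I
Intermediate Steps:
W = I (W = √(-1) = I ≈ 1.0*I)
u = (25 + I)² (u = (I + 25)² = (25 + I)² ≈ 624.0 + 50.0*I)
(C(5/(-19)) + 3894)*((454 - 1702) + u) = (5/(-19) + 3894)*((454 - 1702) + (25 + I)²) = (5*(-1/19) + 3894)*(-1248 + (25 + I)²) = (-5/19 + 3894)*(-1248 + (25 + I)²) = 73981*(-1248 + (25 + I)²)/19 = -92328288/19 + 73981*(25 + I)²/19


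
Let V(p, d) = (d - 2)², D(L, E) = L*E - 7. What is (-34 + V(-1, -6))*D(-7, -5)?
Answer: 840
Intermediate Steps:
D(L, E) = -7 + E*L (D(L, E) = E*L - 7 = -7 + E*L)
V(p, d) = (-2 + d)²
(-34 + V(-1, -6))*D(-7, -5) = (-34 + (-2 - 6)²)*(-7 - 5*(-7)) = (-34 + (-8)²)*(-7 + 35) = (-34 + 64)*28 = 30*28 = 840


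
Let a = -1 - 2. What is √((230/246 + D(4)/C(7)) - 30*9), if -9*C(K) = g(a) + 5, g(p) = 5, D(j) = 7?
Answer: I*√416599770/1230 ≈ 16.594*I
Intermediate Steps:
a = -3
C(K) = -10/9 (C(K) = -(5 + 5)/9 = -⅑*10 = -10/9)
√((230/246 + D(4)/C(7)) - 30*9) = √((230/246 + 7/(-10/9)) - 30*9) = √((230*(1/246) + 7*(-9/10)) - 270) = √((115/123 - 63/10) - 270) = √(-6599/1230 - 270) = √(-338699/1230) = I*√416599770/1230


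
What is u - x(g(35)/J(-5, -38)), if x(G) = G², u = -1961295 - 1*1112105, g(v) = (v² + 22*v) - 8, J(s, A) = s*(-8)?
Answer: -4921388169/1600 ≈ -3.0759e+6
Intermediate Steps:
J(s, A) = -8*s
g(v) = -8 + v² + 22*v
u = -3073400 (u = -1961295 - 1112105 = -3073400)
u - x(g(35)/J(-5, -38)) = -3073400 - ((-8 + 35² + 22*35)/((-8*(-5))))² = -3073400 - ((-8 + 1225 + 770)/40)² = -3073400 - (1987*(1/40))² = -3073400 - (1987/40)² = -3073400 - 1*3948169/1600 = -3073400 - 3948169/1600 = -4921388169/1600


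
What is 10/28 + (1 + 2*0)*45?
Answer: 635/14 ≈ 45.357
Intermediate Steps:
10/28 + (1 + 2*0)*45 = 10*(1/28) + (1 + 0)*45 = 5/14 + 1*45 = 5/14 + 45 = 635/14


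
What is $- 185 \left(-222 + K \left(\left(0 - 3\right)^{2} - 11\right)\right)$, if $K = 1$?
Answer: $41440$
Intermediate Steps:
$- 185 \left(-222 + K \left(\left(0 - 3\right)^{2} - 11\right)\right) = - 185 \left(-222 + 1 \left(\left(0 - 3\right)^{2} - 11\right)\right) = - 185 \left(-222 + 1 \left(\left(-3\right)^{2} - 11\right)\right) = - 185 \left(-222 + 1 \left(9 - 11\right)\right) = - 185 \left(-222 + 1 \left(-2\right)\right) = - 185 \left(-222 - 2\right) = \left(-185\right) \left(-224\right) = 41440$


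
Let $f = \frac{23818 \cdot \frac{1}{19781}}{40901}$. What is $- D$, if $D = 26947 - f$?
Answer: $- \frac{21801812041089}{809062681} \approx -26947.0$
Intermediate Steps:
$f = \frac{23818}{809062681}$ ($f = 23818 \cdot \frac{1}{19781} \cdot \frac{1}{40901} = \frac{23818}{19781} \cdot \frac{1}{40901} = \frac{23818}{809062681} \approx 2.9439 \cdot 10^{-5}$)
$D = \frac{21801812041089}{809062681}$ ($D = 26947 - \frac{23818}{809062681} = \frac{21801812041089}{809062681} \approx 26947.0$)
$- D = \left(-1\right) \frac{21801812041089}{809062681} = - \frac{21801812041089}{809062681}$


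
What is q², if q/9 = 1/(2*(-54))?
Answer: 1/144 ≈ 0.0069444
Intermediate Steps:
q = -1/12 (q = 9/((2*(-54))) = 9/(-108) = 9*(-1/108) = -1/12 ≈ -0.083333)
q² = (-1/12)² = 1/144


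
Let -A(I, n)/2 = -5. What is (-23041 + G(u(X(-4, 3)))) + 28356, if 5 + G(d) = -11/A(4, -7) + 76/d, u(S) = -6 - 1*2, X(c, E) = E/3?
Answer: 26497/5 ≈ 5299.4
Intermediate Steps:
A(I, n) = 10 (A(I, n) = -2*(-5) = 10)
X(c, E) = E/3 (X(c, E) = E*(1/3) = E/3)
u(S) = -8 (u(S) = -6 - 2 = -8)
G(d) = -61/10 + 76/d (G(d) = -5 + (-11/10 + 76/d) = -61/10 + 76/d)
(-23041 + G(u(X(-4, 3)))) + 28356 = (-23041 + (-61/10 + 76/(-8))) + 28356 = (-23041 + (-61/10 + 76*(-1/8))) + 28356 = (-23041 + (-61/10 - 19/2)) + 28356 = (-23041 - 78/5) + 28356 = -115283/5 + 28356 = 26497/5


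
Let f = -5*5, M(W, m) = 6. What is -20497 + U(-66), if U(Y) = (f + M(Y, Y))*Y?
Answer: -19243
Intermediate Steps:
f = -25
U(Y) = -19*Y (U(Y) = (-25 + 6)*Y = -19*Y)
-20497 + U(-66) = -20497 - 19*(-66) = -20497 + 1254 = -19243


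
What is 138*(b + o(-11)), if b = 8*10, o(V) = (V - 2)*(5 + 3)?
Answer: -3312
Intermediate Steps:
o(V) = -16 + 8*V (o(V) = (-2 + V)*8 = -16 + 8*V)
b = 80
138*(b + o(-11)) = 138*(80 + (-16 + 8*(-11))) = 138*(80 + (-16 - 88)) = 138*(80 - 104) = 138*(-24) = -3312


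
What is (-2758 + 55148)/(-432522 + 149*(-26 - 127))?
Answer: -52390/455319 ≈ -0.11506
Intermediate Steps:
(-2758 + 55148)/(-432522 + 149*(-26 - 127)) = 52390/(-432522 + 149*(-153)) = 52390/(-432522 - 22797) = 52390/(-455319) = 52390*(-1/455319) = -52390/455319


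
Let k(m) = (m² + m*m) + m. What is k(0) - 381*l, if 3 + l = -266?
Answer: 102489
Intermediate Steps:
k(m) = m + 2*m² (k(m) = (m² + m²) + m = 2*m² + m = m + 2*m²)
l = -269 (l = -3 - 266 = -269)
k(0) - 381*l = 0*(1 + 2*0) - 381*(-269) = 0*(1 + 0) + 102489 = 0*1 + 102489 = 0 + 102489 = 102489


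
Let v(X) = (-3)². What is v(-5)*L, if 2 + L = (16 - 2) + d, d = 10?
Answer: 198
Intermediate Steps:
v(X) = 9
L = 22 (L = -2 + ((16 - 2) + 10) = -2 + (14 + 10) = -2 + 24 = 22)
v(-5)*L = 9*22 = 198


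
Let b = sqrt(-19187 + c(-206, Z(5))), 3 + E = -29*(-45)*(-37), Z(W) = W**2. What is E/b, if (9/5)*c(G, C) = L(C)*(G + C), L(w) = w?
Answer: 72432*I*sqrt(48827)/48827 ≈ 327.79*I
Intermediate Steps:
c(G, C) = 5*C*(C + G)/9 (c(G, C) = 5*(C*(G + C))/9 = 5*(C*(C + G))/9 = 5*C*(C + G)/9)
E = -48288 (E = -3 - 29*(-45)*(-37) = -3 + 1305*(-37) = -3 - 48285 = -48288)
b = 2*I*sqrt(48827)/3 (b = sqrt(-19187 + (5/9)*5**2*(5**2 - 206)) = sqrt(-19187 + (5/9)*25*(25 - 206)) = sqrt(-19187 + (5/9)*25*(-181)) = sqrt(-19187 - 22625/9) = sqrt(-195308/9) = 2*I*sqrt(48827)/3 ≈ 147.31*I)
E/b = -48288*(-3*I*sqrt(48827)/97654) = -(-72432)*I*sqrt(48827)/48827 = 72432*I*sqrt(48827)/48827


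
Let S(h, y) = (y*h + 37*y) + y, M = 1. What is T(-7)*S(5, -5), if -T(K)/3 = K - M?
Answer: -5160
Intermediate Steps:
S(h, y) = 38*y + h*y (S(h, y) = (h*y + 37*y) + y = (37*y + h*y) + y = 38*y + h*y)
T(K) = 3 - 3*K (T(K) = -3*(K - 1*1) = -3*(K - 1) = -3*(-1 + K) = 3 - 3*K)
T(-7)*S(5, -5) = (3 - 3*(-7))*(-5*(38 + 5)) = (3 + 21)*(-5*43) = 24*(-215) = -5160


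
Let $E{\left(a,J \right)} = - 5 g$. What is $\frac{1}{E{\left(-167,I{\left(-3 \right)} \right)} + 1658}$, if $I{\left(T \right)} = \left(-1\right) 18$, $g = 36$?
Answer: $\frac{1}{1478} \approx 0.00067659$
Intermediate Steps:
$I{\left(T \right)} = -18$
$E{\left(a,J \right)} = -180$ ($E{\left(a,J \right)} = \left(-5\right) 36 = -180$)
$\frac{1}{E{\left(-167,I{\left(-3 \right)} \right)} + 1658} = \frac{1}{-180 + 1658} = \frac{1}{1478}$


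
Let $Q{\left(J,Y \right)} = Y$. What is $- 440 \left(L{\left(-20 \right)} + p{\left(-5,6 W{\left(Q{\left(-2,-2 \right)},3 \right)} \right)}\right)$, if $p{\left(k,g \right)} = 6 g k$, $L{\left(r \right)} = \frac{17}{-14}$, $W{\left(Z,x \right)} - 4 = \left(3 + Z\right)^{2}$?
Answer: $\frac{2775740}{7} \approx 3.9653 \cdot 10^{5}$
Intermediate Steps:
$W{\left(Z,x \right)} = 4 + \left(3 + Z\right)^{2}$
$L{\left(r \right)} = - \frac{17}{14}$ ($L{\left(r \right)} = 17 \left(- \frac{1}{14}\right) = - \frac{17}{14}$)
$p{\left(k,g \right)} = 6 g k$
$- 440 \left(L{\left(-20 \right)} + p{\left(-5,6 W{\left(Q{\left(-2,-2 \right)},3 \right)} \right)}\right) = - 440 \left(- \frac{17}{14} + 6 \cdot 6 \left(4 + \left(3 - 2\right)^{2}\right) \left(-5\right)\right) = - 440 \left(- \frac{17}{14} + 6 \cdot 6 \left(4 + 1^{2}\right) \left(-5\right)\right) = - 440 \left(- \frac{17}{14} + 6 \cdot 6 \left(4 + 1\right) \left(-5\right)\right) = - 440 \left(- \frac{17}{14} + 6 \cdot 6 \cdot 5 \left(-5\right)\right) = - 440 \left(- \frac{17}{14} + 6 \cdot 30 \left(-5\right)\right) = - 440 \left(- \frac{17}{14} - 900\right) = \left(-440\right) \left(- \frac{12617}{14}\right) = \frac{2775740}{7}$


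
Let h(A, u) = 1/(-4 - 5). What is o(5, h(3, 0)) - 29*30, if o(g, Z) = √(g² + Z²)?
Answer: -870 + √2026/9 ≈ -865.00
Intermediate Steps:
h(A, u) = -⅑ (h(A, u) = 1/(-9) = -⅑)
o(g, Z) = √(Z² + g²)
o(5, h(3, 0)) - 29*30 = √((-⅑)² + 5²) - 29*30 = √(1/81 + 25) - 870 = √(2026/81) - 870 = √2026/9 - 870 = -870 + √2026/9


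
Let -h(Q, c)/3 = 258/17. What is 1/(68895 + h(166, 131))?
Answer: 17/1170441 ≈ 1.4524e-5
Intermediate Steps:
h(Q, c) = -774/17
1/(68895 + h(166, 131)) = 1/(68895 - 774/17) = 1/(1170441/17) = 17/1170441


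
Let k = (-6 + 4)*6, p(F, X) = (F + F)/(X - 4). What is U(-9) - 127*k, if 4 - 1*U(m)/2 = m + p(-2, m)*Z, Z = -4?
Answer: 20182/13 ≈ 1552.5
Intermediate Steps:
p(F, X) = 2*F/(-4 + X) (p(F, X) = (2*F)/(-4 + X) = 2*F/(-4 + X))
k = -12 (k = -2*6 = -12)
U(m) = 8 - 32/(-4 + m) - 2*m (U(m) = 8 - 2*(m + (2*(-2)/(-4 + m))*(-4)) = 8 - 2*(m - 4/(-4 + m)*(-4)) = 8 - 2*(m + 16/(-4 + m)) = 8 + (-32/(-4 + m) - 2*m) = 8 - 32/(-4 + m) - 2*m)
U(-9) - 127*k = 2*(-16 - (4 - 1*(-9))²)/(-4 - 9) - 127*(-12) = 2*(-16 - (4 + 9)²)/(-13) + 1524 = 2*(-1/13)*(-16 - 1*13²) + 1524 = 2*(-1/13)*(-16 - 1*169) + 1524 = 2*(-1/13)*(-16 - 169) + 1524 = 2*(-1/13)*(-185) + 1524 = 370/13 + 1524 = 20182/13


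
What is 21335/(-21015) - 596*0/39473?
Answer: -4267/4203 ≈ -1.0152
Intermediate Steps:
21335/(-21015) - 596*0/39473 = 21335*(-1/21015) + 0*(1/39473) = -4267/4203 + 0 = -4267/4203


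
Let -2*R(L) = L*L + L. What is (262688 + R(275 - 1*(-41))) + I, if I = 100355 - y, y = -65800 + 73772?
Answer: 304985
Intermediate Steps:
y = 7972
R(L) = -L/2 - L**2/2 (R(L) = -(L*L + L)/2 = -(L**2 + L)/2 = -(L + L**2)/2 = -L/2 - L**2/2)
I = 92383 (I = 100355 - 1*7972 = 100355 - 7972 = 92383)
(262688 + R(275 - 1*(-41))) + I = (262688 - (275 - 1*(-41))*(1 + (275 - 1*(-41)))/2) + 92383 = (262688 - (275 + 41)*(1 + (275 + 41))/2) + 92383 = (262688 - 1/2*316*(1 + 316)) + 92383 = (262688 - 1/2*316*317) + 92383 = (262688 - 50086) + 92383 = 212602 + 92383 = 304985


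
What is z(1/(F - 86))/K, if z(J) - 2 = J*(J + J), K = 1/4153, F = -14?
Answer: 41534153/5000 ≈ 8306.8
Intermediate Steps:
K = 1/4153 ≈ 0.00024079
z(J) = 2 + 2*J**2 (z(J) = 2 + J*(J + J) = 2 + J*(2*J) = 2 + 2*J**2)
z(1/(F - 86))/K = (2 + 2*(1/(-14 - 86))**2)/(1/4153) = (2 + 2*(1/(-100))**2)*4153 = (2 + 2*(-1/100)**2)*4153 = (2 + 2*(1/10000))*4153 = (2 + 1/5000)*4153 = (10001/5000)*4153 = 41534153/5000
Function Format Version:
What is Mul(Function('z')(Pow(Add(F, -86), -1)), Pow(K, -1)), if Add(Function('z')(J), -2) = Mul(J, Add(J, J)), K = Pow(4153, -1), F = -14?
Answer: Rational(41534153, 5000) ≈ 8306.8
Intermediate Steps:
K = Rational(1, 4153) ≈ 0.00024079
Function('z')(J) = Add(2, Mul(2, Pow(J, 2))) (Function('z')(J) = Add(2, Mul(J, Add(J, J))) = Add(2, Mul(J, Mul(2, J))) = Add(2, Mul(2, Pow(J, 2))))
Mul(Function('z')(Pow(Add(F, -86), -1)), Pow(K, -1)) = Mul(Add(2, Mul(2, Pow(Pow(Add(-14, -86), -1), 2))), Pow(Rational(1, 4153), -1)) = Mul(Add(2, Mul(2, Pow(Pow(-100, -1), 2))), 4153) = Mul(Add(2, Mul(2, Pow(Rational(-1, 100), 2))), 4153) = Mul(Add(2, Mul(2, Rational(1, 10000))), 4153) = Mul(Add(2, Rational(1, 5000)), 4153) = Mul(Rational(10001, 5000), 4153) = Rational(41534153, 5000)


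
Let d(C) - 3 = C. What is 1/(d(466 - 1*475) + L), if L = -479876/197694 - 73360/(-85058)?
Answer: -4203864063/31801799620 ≈ -0.13219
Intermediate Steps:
d(C) = 3 + C
L = -6578615242/4203864063 (L = -479876*1/197694 - 73360*(-1/85058) = -239938/98847 + 36680/42529 = -6578615242/4203864063 ≈ -1.5649)
1/(d(466 - 1*475) + L) = 1/((3 + (466 - 1*475)) - 6578615242/4203864063) = 1/((3 + (466 - 475)) - 6578615242/4203864063) = 1/((3 - 9) - 6578615242/4203864063) = 1/(-6 - 6578615242/4203864063) = 1/(-31801799620/4203864063) = -4203864063/31801799620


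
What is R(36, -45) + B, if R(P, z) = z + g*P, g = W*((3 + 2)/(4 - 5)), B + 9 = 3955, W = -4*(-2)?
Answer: 2461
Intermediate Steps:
W = 8
B = 3946 (B = -9 + 3955 = 3946)
g = -40 (g = 8*((3 + 2)/(4 - 5)) = 8*(5/(-1)) = 8*(5*(-1)) = 8*(-5) = -40)
R(P, z) = z - 40*P
R(36, -45) + B = (-45 - 40*36) + 3946 = (-45 - 1440) + 3946 = -1485 + 3946 = 2461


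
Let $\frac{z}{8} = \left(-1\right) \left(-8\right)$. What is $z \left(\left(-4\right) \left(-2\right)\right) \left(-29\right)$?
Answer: $-14848$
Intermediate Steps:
$z = 64$ ($z = 8 \left(\left(-1\right) \left(-8\right)\right) = 8 \cdot 8 = 64$)
$z \left(\left(-4\right) \left(-2\right)\right) \left(-29\right) = 64 \left(\left(-4\right) \left(-2\right)\right) \left(-29\right) = 64 \cdot 8 \left(-29\right) = 512 \left(-29\right) = -14848$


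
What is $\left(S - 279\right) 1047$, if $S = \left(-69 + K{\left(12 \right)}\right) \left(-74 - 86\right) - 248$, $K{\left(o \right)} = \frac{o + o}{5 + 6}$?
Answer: $\frac{117057741}{11} \approx 1.0642 \cdot 10^{7}$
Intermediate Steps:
$K{\left(o \right)} = \frac{2 o}{11}$
$S = \frac{114872}{11}$ ($S = \left(-69 + \frac{2}{11} \cdot 12\right) \left(-74 - 86\right) - 248 = \left(-69 + \frac{24}{11}\right) \left(-160\right) - 248 = \left(- \frac{735}{11}\right) \left(-160\right) - 248 = \frac{117600}{11} - 248 = \frac{114872}{11} \approx 10443.0$)
$\left(S - 279\right) 1047 = \left(\frac{114872}{11} - 279\right) 1047 = \frac{111803}{11} \cdot 1047 = \frac{117057741}{11}$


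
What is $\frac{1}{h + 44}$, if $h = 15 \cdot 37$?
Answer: $\frac{1}{599} \approx 0.0016694$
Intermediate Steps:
$h = 555$
$\frac{1}{h + 44} = \frac{1}{555 + 44} = \frac{1}{599}$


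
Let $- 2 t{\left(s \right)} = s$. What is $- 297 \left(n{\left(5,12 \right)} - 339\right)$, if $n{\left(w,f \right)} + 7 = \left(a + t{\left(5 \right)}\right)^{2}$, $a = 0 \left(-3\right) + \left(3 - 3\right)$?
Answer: $\frac{403623}{4} \approx 1.0091 \cdot 10^{5}$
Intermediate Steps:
$t{\left(s \right)} = - \frac{s}{2}$
$a = 0$ ($a = 0 + \left(3 - 3\right) = 0 + 0 = 0$)
$n{\left(w,f \right)} = - \frac{3}{4}$ ($n{\left(w,f \right)} = -7 + \left(0 - \frac{5}{2}\right)^{2} = -7 + \left(- \frac{5}{2}\right)^{2} = -7 + \frac{25}{4} = - \frac{3}{4}$)
$- 297 \left(n{\left(5,12 \right)} - 339\right) = - 297 \left(- \frac{3}{4} - 339\right) = \left(-297\right) \left(- \frac{1359}{4}\right) = \frac{403623}{4}$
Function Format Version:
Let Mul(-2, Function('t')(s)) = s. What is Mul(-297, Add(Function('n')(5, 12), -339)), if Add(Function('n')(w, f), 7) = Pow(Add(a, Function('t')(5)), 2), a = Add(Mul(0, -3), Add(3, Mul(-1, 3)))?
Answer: Rational(403623, 4) ≈ 1.0091e+5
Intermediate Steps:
Function('t')(s) = Mul(Rational(-1, 2), s)
a = 0 (a = Add(0, Add(3, -3)) = Add(0, 0) = 0)
Function('n')(w, f) = Rational(-3, 4) (Function('n')(w, f) = Add(-7, Pow(Add(0, Mul(Rational(-1, 2), 5)), 2)) = Add(-7, Pow(Add(0, Rational(-5, 2)), 2)) = Add(-7, Pow(Rational(-5, 2), 2)) = Add(-7, Rational(25, 4)) = Rational(-3, 4))
Mul(-297, Add(Function('n')(5, 12), -339)) = Mul(-297, Add(Rational(-3, 4), -339)) = Mul(-297, Rational(-1359, 4)) = Rational(403623, 4)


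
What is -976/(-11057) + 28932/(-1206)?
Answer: -53120678/2222457 ≈ -23.902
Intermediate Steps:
-976/(-11057) + 28932/(-1206) = -976*(-1/11057) + 28932*(-1/1206) = 976/11057 - 4822/201 = -53120678/2222457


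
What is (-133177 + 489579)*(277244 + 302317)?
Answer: 206556699522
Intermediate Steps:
(-133177 + 489579)*(277244 + 302317) = 356402*579561 = 206556699522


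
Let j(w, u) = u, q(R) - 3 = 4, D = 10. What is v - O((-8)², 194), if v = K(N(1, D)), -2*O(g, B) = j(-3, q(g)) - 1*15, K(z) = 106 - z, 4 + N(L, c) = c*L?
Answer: 96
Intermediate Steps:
q(R) = 7 (q(R) = 3 + 4 = 7)
N(L, c) = -4 + L*c (N(L, c) = -4 + c*L = -4 + L*c)
O(g, B) = 4 (O(g, B) = -(7 - 1*15)/2 = -(7 - 15)/2 = -½*(-8) = 4)
v = 100 (v = 106 - (-4 + 1*10) = 106 - (-4 + 10) = 106 - 1*6 = 106 - 6 = 100)
v - O((-8)², 194) = 100 - 1*4 = 100 - 4 = 96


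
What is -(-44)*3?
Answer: 132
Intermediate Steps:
-(-44)*3 = -1*(-132) = 132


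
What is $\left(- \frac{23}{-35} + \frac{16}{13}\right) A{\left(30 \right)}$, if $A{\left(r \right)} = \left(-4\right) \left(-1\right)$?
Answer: $\frac{3436}{455} \approx 7.5517$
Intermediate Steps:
$A{\left(r \right)} = 4$
$\left(- \frac{23}{-35} + \frac{16}{13}\right) A{\left(30 \right)} = \left(- \frac{23}{-35} + \frac{16}{13}\right) 4 = \left(\left(-23\right) \left(- \frac{1}{35}\right) + 16 \cdot \frac{1}{13}\right) 4 = \left(\frac{23}{35} + \frac{16}{13}\right) 4 = \frac{859}{455} \cdot 4 = \frac{3436}{455}$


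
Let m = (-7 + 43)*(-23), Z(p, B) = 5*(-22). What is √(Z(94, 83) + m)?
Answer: I*√938 ≈ 30.627*I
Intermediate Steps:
Z(p, B) = -110
m = -828 (m = 36*(-23) = -828)
√(Z(94, 83) + m) = √(-110 - 828) = √(-938) = I*√938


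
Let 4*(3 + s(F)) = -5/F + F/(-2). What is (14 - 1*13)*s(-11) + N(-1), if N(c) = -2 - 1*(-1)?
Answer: -221/88 ≈ -2.5114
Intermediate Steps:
s(F) = -3 - 5/(4*F) - F/8 (s(F) = -3 + (-5/F + F/(-2))/4 = -3 + (-5/F + F*(-1/2))/4 = -3 + (-5/F - F/2)/4 = -3 + (-5/(4*F) - F/8) = -3 - 5/(4*F) - F/8)
N(c) = -1 (N(c) = -2 + 1 = -1)
(14 - 1*13)*s(-11) + N(-1) = (14 - 1*13)*((1/8)*(-10 - 1*(-11)*(24 - 11))/(-11)) - 1 = (14 - 13)*((1/8)*(-1/11)*(-10 - 1*(-11)*13)) - 1 = 1*((1/8)*(-1/11)*(-10 + 143)) - 1 = 1*((1/8)*(-1/11)*133) - 1 = 1*(-133/88) - 1 = -133/88 - 1 = -221/88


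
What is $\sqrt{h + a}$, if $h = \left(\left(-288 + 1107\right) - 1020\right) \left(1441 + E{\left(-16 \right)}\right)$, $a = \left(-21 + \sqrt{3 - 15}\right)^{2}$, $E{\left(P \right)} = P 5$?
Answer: $2 \sqrt{-68283 - 21 i \sqrt{3}} \approx 0.13919 - 522.62 i$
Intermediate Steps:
$E{\left(P \right)} = 5 P$
$a = \left(-21 + 2 i \sqrt{3}\right)^{2}$ ($a = \left(-21 + \sqrt{-12}\right)^{2} = \left(-21 + 2 i \sqrt{3}\right)^{2} \approx 429.0 - 145.49 i$)
$h = -273561$ ($h = \left(\left(-288 + 1107\right) - 1020\right) \left(1441 + 5 \left(-16\right)\right) = \left(819 - 1020\right) \left(1441 - 80\right) = \left(-201\right) 1361 = -273561$)
$\sqrt{h + a} = \sqrt{-273561 + \left(429 - 84 i \sqrt{3}\right)} = \sqrt{-273132 - 84 i \sqrt{3}}$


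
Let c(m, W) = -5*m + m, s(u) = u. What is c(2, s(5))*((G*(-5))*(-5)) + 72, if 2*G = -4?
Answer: 472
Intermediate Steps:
G = -2 (G = (½)*(-4) = -2)
c(m, W) = -4*m
c(2, s(5))*((G*(-5))*(-5)) + 72 = (-4*2)*(-2*(-5)*(-5)) + 72 = -80*(-5) + 72 = -8*(-50) + 72 = 400 + 72 = 472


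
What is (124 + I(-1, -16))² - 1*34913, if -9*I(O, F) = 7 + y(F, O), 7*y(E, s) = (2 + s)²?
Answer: -78321053/3969 ≈ -19733.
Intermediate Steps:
y(E, s) = (2 + s)²/7
I(O, F) = -7/9 - (2 + O)²/63 (I(O, F) = -(7 + (2 + O)²/7)/9 = -7/9 - (2 + O)²/63)
(124 + I(-1, -16))² - 1*34913 = (124 + (-7/9 - (2 - 1)²/63))² - 1*34913 = (124 + (-7/9 - 1/63*1²))² - 34913 = (124 + (-7/9 - 1/63*1))² - 34913 = (124 + (-7/9 - 1/63))² - 34913 = (124 - 50/63)² - 34913 = (7762/63)² - 34913 = 60248644/3969 - 34913 = -78321053/3969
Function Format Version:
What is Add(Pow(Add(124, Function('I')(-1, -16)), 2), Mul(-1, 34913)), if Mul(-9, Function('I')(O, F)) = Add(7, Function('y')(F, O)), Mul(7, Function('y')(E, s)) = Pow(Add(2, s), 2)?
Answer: Rational(-78321053, 3969) ≈ -19733.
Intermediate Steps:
Function('y')(E, s) = Mul(Rational(1, 7), Pow(Add(2, s), 2))
Function('I')(O, F) = Add(Rational(-7, 9), Mul(Rational(-1, 63), Pow(Add(2, O), 2))) (Function('I')(O, F) = Mul(Rational(-1, 9), Add(7, Mul(Rational(1, 7), Pow(Add(2, O), 2)))) = Add(Rational(-7, 9), Mul(Rational(-1, 63), Pow(Add(2, O), 2))))
Add(Pow(Add(124, Function('I')(-1, -16)), 2), Mul(-1, 34913)) = Add(Pow(Add(124, Add(Rational(-7, 9), Mul(Rational(-1, 63), Pow(Add(2, -1), 2)))), 2), Mul(-1, 34913)) = Add(Pow(Add(124, Add(Rational(-7, 9), Mul(Rational(-1, 63), Pow(1, 2)))), 2), -34913) = Add(Pow(Add(124, Add(Rational(-7, 9), Mul(Rational(-1, 63), 1))), 2), -34913) = Add(Pow(Add(124, Add(Rational(-7, 9), Rational(-1, 63))), 2), -34913) = Add(Pow(Add(124, Rational(-50, 63)), 2), -34913) = Add(Pow(Rational(7762, 63), 2), -34913) = Add(Rational(60248644, 3969), -34913) = Rational(-78321053, 3969)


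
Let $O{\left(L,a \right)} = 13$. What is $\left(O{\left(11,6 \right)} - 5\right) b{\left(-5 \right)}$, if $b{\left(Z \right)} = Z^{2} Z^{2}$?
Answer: $5000$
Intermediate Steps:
$b{\left(Z \right)} = Z^{4}$
$\left(O{\left(11,6 \right)} - 5\right) b{\left(-5 \right)} = \left(13 - 5\right) \left(-5\right)^{4} = \left(13 - 5\right) 625 = 8 \cdot 625 = 5000$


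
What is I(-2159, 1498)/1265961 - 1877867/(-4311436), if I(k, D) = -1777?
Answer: 2369644963415/5458109829996 ≈ 0.43415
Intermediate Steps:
I(-2159, 1498)/1265961 - 1877867/(-4311436) = -1777/1265961 - 1877867/(-4311436) = -1777*1/1265961 - 1877867*(-1/4311436) = -1777/1265961 + 1877867/4311436 = 2369644963415/5458109829996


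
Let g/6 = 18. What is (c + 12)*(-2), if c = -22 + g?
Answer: -196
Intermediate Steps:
g = 108 (g = 6*18 = 108)
c = 86 (c = -22 + 108 = 86)
(c + 12)*(-2) = (86 + 12)*(-2) = 98*(-2) = -196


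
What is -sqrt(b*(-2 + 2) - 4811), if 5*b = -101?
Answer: -I*sqrt(4811) ≈ -69.361*I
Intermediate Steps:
b = -101/5 (b = (1/5)*(-101) = -101/5 ≈ -20.200)
-sqrt(b*(-2 + 2) - 4811) = -sqrt(-101*(-2 + 2)/5 - 4811) = -sqrt(-101/5*0 - 4811) = -sqrt(0 - 4811) = -sqrt(-4811) = -I*sqrt(4811)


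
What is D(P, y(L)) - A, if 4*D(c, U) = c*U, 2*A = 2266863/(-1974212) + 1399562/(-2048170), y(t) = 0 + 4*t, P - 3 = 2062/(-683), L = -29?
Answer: 4053540626118221/2761725383963320 ≈ 1.4678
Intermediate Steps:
P = -13/683 (P = 3 + 2062/(-683) = 3 + 2062*(-1/683) = 3 - 2062/683 = -13/683 ≈ -0.019034)
y(t) = 4*t
A = -3702976442927/4043521792040 (A = (2266863/(-1974212) + 1399562/(-2048170))/2 = (2266863*(-1/1974212) + 1399562*(-1/2048170))/2 = (-2266863/1974212 - 699781/1024085)/2 = (1/2)*(-3702976442927/2021760896020) = -3702976442927/4043521792040 ≈ -0.91578)
D(c, U) = U*c/4 (D(c, U) = (c*U)/4 = (U*c)/4 = U*c/4)
D(P, y(L)) - A = (1/4)*(4*(-29))*(-13/683) - 1*(-3702976442927/4043521792040) = (1/4)*(-116)*(-13/683) + 3702976442927/4043521792040 = 377/683 + 3702976442927/4043521792040 = 4053540626118221/2761725383963320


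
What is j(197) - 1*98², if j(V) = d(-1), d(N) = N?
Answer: -9605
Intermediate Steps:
j(V) = -1
j(197) - 1*98² = -1 - 1*98² = -1 - 1*9604 = -1 - 9604 = -9605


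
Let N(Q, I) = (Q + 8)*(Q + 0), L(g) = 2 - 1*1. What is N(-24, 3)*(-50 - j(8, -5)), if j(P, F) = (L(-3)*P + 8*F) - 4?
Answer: -5376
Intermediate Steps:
L(g) = 1 (L(g) = 2 - 1 = 1)
j(P, F) = -4 + P + 8*F (j(P, F) = (1*P + 8*F) - 4 = (P + 8*F) - 4 = -4 + P + 8*F)
N(Q, I) = Q*(8 + Q) (N(Q, I) = (8 + Q)*Q = Q*(8 + Q))
N(-24, 3)*(-50 - j(8, -5)) = (-24*(8 - 24))*(-50 - (-4 + 8 + 8*(-5))) = (-24*(-16))*(-50 - (-4 + 8 - 40)) = 384*(-50 - 1*(-36)) = 384*(-50 + 36) = 384*(-14) = -5376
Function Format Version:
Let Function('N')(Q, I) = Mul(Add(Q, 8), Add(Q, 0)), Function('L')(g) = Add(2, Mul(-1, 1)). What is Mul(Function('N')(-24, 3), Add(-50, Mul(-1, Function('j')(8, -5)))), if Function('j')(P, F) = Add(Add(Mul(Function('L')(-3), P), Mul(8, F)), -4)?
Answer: -5376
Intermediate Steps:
Function('L')(g) = 1 (Function('L')(g) = Add(2, -1) = 1)
Function('j')(P, F) = Add(-4, P, Mul(8, F)) (Function('j')(P, F) = Add(Add(Mul(1, P), Mul(8, F)), -4) = Add(Add(P, Mul(8, F)), -4) = Add(-4, P, Mul(8, F)))
Function('N')(Q, I) = Mul(Q, Add(8, Q)) (Function('N')(Q, I) = Mul(Add(8, Q), Q) = Mul(Q, Add(8, Q)))
Mul(Function('N')(-24, 3), Add(-50, Mul(-1, Function('j')(8, -5)))) = Mul(Mul(-24, Add(8, -24)), Add(-50, Mul(-1, Add(-4, 8, Mul(8, -5))))) = Mul(Mul(-24, -16), Add(-50, Mul(-1, Add(-4, 8, -40)))) = Mul(384, Add(-50, Mul(-1, -36))) = Mul(384, Add(-50, 36)) = Mul(384, -14) = -5376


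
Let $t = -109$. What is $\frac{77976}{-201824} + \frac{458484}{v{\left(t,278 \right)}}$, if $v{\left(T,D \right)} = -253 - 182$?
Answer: $- \frac{3856958099}{3658060} \approx -1054.4$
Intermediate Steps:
$v{\left(T,D \right)} = -435$
$\frac{77976}{-201824} + \frac{458484}{v{\left(t,278 \right)}} = \frac{77976}{-201824} + \frac{458484}{-435} = 77976 \left(- \frac{1}{201824}\right) + 458484 \left(- \frac{1}{435}\right) = - \frac{9747}{25228} - \frac{152828}{145} = - \frac{3856958099}{3658060}$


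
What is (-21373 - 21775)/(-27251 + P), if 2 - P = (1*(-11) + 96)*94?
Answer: 43148/35239 ≈ 1.2244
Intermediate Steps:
P = -7988 (P = 2 - (1*(-11) + 96)*94 = 2 - (-11 + 96)*94 = 2 - 85*94 = 2 - 1*7990 = 2 - 7990 = -7988)
(-21373 - 21775)/(-27251 + P) = (-21373 - 21775)/(-27251 - 7988) = -43148/(-35239) = -43148*(-1/35239) = 43148/35239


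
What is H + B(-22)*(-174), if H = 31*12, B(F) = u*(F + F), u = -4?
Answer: -30252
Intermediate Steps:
B(F) = -8*F (B(F) = -4*(F + F) = -8*F)
H = 372
H + B(-22)*(-174) = 372 - 8*(-22)*(-174) = 372 + 176*(-174) = 372 - 30624 = -30252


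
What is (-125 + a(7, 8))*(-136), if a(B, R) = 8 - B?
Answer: 16864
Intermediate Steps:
(-125 + a(7, 8))*(-136) = (-125 + (8 - 1*7))*(-136) = (-125 + (8 - 7))*(-136) = (-125 + 1)*(-136) = -124*(-136) = 16864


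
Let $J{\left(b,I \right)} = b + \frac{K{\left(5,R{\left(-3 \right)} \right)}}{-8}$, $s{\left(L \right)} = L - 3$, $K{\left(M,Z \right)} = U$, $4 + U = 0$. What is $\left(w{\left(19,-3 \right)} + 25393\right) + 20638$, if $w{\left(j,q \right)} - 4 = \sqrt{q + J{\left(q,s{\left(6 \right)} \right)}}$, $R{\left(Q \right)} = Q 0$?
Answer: $46035 + \frac{i \sqrt{22}}{2} \approx 46035.0 + 2.3452 i$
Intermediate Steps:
$U = -4$ ($U = -4 + 0 = -4$)
$R{\left(Q \right)} = 0$
$K{\left(M,Z \right)} = -4$
$s{\left(L \right)} = -3 + L$ ($s{\left(L \right)} = L - 3 = -3 + L$)
$J{\left(b,I \right)} = \frac{1}{2} + b$ ($J{\left(b,I \right)} = b - \frac{4}{-8} = b - - \frac{1}{2} = b + \frac{1}{2} = \frac{1}{2} + b$)
$w{\left(j,q \right)} = 4 + \sqrt{\frac{1}{2} + 2 q}$ ($w{\left(j,q \right)} = 4 + \sqrt{q + \left(\frac{1}{2} + q\right)} = 4 + \sqrt{\frac{1}{2} + 2 q}$)
$\left(w{\left(19,-3 \right)} + 25393\right) + 20638 = \left(\left(4 + \frac{\sqrt{2 + 8 \left(-3\right)}}{2}\right) + 25393\right) + 20638 = \left(\left(4 + \frac{\sqrt{2 - 24}}{2}\right) + 25393\right) + 20638 = \left(\left(4 + \frac{\sqrt{-22}}{2}\right) + 25393\right) + 20638 = \left(\left(4 + \frac{i \sqrt{22}}{2}\right) + 25393\right) + 20638 = \left(25397 + \frac{i \sqrt{22}}{2}\right) + 20638 = 46035 + \frac{i \sqrt{22}}{2}$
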